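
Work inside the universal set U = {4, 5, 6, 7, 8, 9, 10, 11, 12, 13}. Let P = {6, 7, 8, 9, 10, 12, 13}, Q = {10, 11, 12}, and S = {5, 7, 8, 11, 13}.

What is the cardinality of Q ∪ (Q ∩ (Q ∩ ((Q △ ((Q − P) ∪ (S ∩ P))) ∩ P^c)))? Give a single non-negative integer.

3

Q − P = {11}
S ∩ P = {7, 8, 13}
(Q − P) ∪ (S ∩ P) = {7, 8, 11, 13}
Q △ ((Q − P) ∪ (S ∩ P)) = {7, 8, 10, 12, 13}
P^c = {4, 5, 11}
(Q △ ((Q − P) ∪ (S ∩ P))) ∩ P^c = {}
Q ∩ ((Q △ ((Q − P) ∪ (S ∩ P))) ∩ P^c) = {}
Q ∩ (Q ∩ ((Q △ ((Q − P) ∪ (S ∩ P))) ∩ P^c)) = {}
Q ∪ (Q ∩ (Q ∩ ((Q △ ((Q − P) ∪ (S ∩ P))) ∩ P^c))) = {10, 11, 12}
|Q ∪ (Q ∩ (Q ∩ ((Q △ ((Q − P) ∪ (S ∩ P))) ∩ P^c)))| = 3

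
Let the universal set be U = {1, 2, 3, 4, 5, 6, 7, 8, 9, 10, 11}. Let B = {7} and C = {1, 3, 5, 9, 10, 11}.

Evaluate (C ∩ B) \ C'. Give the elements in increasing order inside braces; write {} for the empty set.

{}

C ∩ B = {}
C' = {2, 4, 6, 7, 8}
(C ∩ B) \ C' = {}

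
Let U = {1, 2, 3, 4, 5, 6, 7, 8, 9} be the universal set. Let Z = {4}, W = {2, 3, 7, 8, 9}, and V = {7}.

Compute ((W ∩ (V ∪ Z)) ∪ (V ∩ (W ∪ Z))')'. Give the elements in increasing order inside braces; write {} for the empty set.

V ∪ Z = {4, 7}
W ∩ (V ∪ Z) = {7}
W ∪ Z = {2, 3, 4, 7, 8, 9}
V ∩ (W ∪ Z) = {7}
(V ∩ (W ∪ Z))' = {1, 2, 3, 4, 5, 6, 8, 9}
(W ∩ (V ∪ Z)) ∪ (V ∩ (W ∪ Z))' = {1, 2, 3, 4, 5, 6, 7, 8, 9}
((W ∩ (V ∪ Z)) ∪ (V ∩ (W ∪ Z))')' = {}

{}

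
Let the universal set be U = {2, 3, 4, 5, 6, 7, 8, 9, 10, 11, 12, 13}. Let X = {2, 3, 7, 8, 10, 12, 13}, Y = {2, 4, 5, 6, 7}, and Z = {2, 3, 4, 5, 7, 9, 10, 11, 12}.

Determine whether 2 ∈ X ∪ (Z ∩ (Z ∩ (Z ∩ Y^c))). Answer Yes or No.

Yes

2 ∈ Y, so 2 ∉ Y^c
2 ∈ Z and 2 ∉ Y^c, so 2 ∉ Z ∩ Y^c
2 ∈ Z and 2 ∉ (Z ∩ Y^c), so 2 ∉ Z ∩ (Z ∩ Y^c)
2 ∈ Z and 2 ∉ (Z ∩ (Z ∩ Y^c)), so 2 ∉ Z ∩ (Z ∩ (Z ∩ Y^c))
2 ∈ X and 2 ∉ (Z ∩ (Z ∩ (Z ∩ Y^c))), so 2 ∈ X ∪ (Z ∩ (Z ∩ (Z ∩ Y^c)))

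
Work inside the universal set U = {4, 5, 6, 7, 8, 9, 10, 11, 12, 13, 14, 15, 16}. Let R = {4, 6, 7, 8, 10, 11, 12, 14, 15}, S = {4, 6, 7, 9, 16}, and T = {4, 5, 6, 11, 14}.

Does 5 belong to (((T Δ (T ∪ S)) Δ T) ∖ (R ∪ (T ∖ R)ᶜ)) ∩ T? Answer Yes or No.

Yes

5 ∈ T and 5 ∉ S, so 5 ∈ T ∪ S
5 ∈ T and 5 ∈ (T ∪ S), so 5 ∉ T Δ (T ∪ S)
5 ∉ (T Δ (T ∪ S)) and 5 ∈ T, so 5 ∈ (T Δ (T ∪ S)) Δ T
5 ∈ T and 5 ∉ R, so 5 ∈ T ∖ R
5 ∉ (T ∖ R)ᶜ since 5 ∈ (T ∖ R)
5 ∉ R and 5 ∉ (T ∖ R)ᶜ, so 5 ∉ R ∪ (T ∖ R)ᶜ
5 ∈ ((T Δ (T ∪ S)) Δ T) and 5 ∉ (R ∪ (T ∖ R)ᶜ), so 5 ∈ ((T Δ (T ∪ S)) Δ T) ∖ (R ∪ (T ∖ R)ᶜ)
5 ∈ (((T Δ (T ∪ S)) Δ T) ∖ (R ∪ (T ∖ R)ᶜ)) and 5 ∈ T, so 5 ∈ (((T Δ (T ∪ S)) Δ T) ∖ (R ∪ (T ∖ R)ᶜ)) ∩ T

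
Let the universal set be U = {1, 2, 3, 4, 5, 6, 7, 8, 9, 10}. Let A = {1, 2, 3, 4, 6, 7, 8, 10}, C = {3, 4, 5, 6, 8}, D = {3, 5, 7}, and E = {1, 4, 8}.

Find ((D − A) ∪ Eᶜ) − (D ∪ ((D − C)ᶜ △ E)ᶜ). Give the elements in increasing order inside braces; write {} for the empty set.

D − A = {5}
Eᶜ = {2, 3, 5, 6, 7, 9, 10}
(D − A) ∪ Eᶜ = {2, 3, 5, 6, 7, 9, 10}
D − C = {7}
(D − C)ᶜ = {1, 2, 3, 4, 5, 6, 8, 9, 10}
(D − C)ᶜ △ E = {2, 3, 5, 6, 9, 10}
((D − C)ᶜ △ E)ᶜ = {1, 4, 7, 8}
D ∪ ((D − C)ᶜ △ E)ᶜ = {1, 3, 4, 5, 7, 8}
((D − A) ∪ Eᶜ) − (D ∪ ((D − C)ᶜ △ E)ᶜ) = {2, 6, 9, 10}

{2, 6, 9, 10}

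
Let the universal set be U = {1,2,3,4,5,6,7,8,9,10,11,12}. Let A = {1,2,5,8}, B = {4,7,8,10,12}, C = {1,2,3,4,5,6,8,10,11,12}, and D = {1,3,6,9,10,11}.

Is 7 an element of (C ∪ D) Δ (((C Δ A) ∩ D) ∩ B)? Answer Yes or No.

7 ∉ C and 7 ∉ D, so 7 ∉ C ∪ D
7 ∉ C and 7 ∉ A, so 7 ∉ C Δ A
7 ∉ (C Δ A) and 7 ∉ D, so 7 ∉ (C Δ A) ∩ D
7 ∉ ((C Δ A) ∩ D) and 7 ∈ B, so 7 ∉ ((C Δ A) ∩ D) ∩ B
7 ∉ (C ∪ D) and 7 ∉ (((C Δ A) ∩ D) ∩ B), so 7 ∉ (C ∪ D) Δ (((C Δ A) ∩ D) ∩ B)

No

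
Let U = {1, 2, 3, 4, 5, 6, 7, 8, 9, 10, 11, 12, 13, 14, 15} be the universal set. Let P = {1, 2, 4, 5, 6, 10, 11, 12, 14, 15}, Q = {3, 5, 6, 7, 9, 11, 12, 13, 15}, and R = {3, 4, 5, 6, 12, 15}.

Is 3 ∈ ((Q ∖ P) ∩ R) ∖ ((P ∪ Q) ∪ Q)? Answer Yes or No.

No

3 ∈ Q and 3 ∉ P, so 3 ∈ Q ∖ P
3 ∈ (Q ∖ P) and 3 ∈ R, so 3 ∈ (Q ∖ P) ∩ R
3 ∉ P and 3 ∈ Q, so 3 ∈ P ∪ Q
3 ∈ (P ∪ Q) and 3 ∈ Q, so 3 ∈ (P ∪ Q) ∪ Q
3 ∈ ((Q ∖ P) ∩ R) and 3 ∈ ((P ∪ Q) ∪ Q), so 3 ∉ ((Q ∖ P) ∩ R) ∖ ((P ∪ Q) ∪ Q)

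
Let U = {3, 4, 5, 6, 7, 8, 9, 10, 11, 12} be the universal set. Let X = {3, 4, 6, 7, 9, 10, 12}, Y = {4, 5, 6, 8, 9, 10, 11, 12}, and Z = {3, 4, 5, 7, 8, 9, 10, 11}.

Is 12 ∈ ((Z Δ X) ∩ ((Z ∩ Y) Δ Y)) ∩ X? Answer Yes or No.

12 ∉ Z and 12 ∈ X, so 12 ∈ Z Δ X
12 ∉ Z and 12 ∈ Y, so 12 ∉ Z ∩ Y
12 ∉ (Z ∩ Y) and 12 ∈ Y, so 12 ∈ (Z ∩ Y) Δ Y
12 ∈ (Z Δ X) and 12 ∈ ((Z ∩ Y) Δ Y), so 12 ∈ (Z Δ X) ∩ ((Z ∩ Y) Δ Y)
12 ∈ ((Z Δ X) ∩ ((Z ∩ Y) Δ Y)) and 12 ∈ X, so 12 ∈ ((Z Δ X) ∩ ((Z ∩ Y) Δ Y)) ∩ X

Yes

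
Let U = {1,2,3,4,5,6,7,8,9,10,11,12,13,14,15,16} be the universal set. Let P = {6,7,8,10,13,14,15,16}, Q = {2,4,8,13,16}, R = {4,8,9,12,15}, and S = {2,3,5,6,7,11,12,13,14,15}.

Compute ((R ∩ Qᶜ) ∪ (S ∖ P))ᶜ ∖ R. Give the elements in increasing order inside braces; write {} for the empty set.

Qᶜ = {1,3,5,6,7,9,10,11,12,14,15}
R ∩ Qᶜ = {9,12,15}
S ∖ P = {2,3,5,11,12}
(R ∩ Qᶜ) ∪ (S ∖ P) = {2,3,5,9,11,12,15}
((R ∩ Qᶜ) ∪ (S ∖ P))ᶜ = {1,4,6,7,8,10,13,14,16}
((R ∩ Qᶜ) ∪ (S ∖ P))ᶜ ∖ R = {1,6,7,10,13,14,16}

{1,6,7,10,13,14,16}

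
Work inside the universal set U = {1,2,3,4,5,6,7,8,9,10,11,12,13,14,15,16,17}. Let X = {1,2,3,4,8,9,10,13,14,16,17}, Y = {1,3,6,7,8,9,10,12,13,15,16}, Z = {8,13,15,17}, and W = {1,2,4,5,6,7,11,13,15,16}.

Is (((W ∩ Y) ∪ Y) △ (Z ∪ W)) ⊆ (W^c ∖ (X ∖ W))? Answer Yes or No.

W ∩ Y = {1,6,7,13,15,16}
(W ∩ Y) ∪ Y = {1,3,6,7,8,9,10,12,13,15,16}
Z ∪ W = {1,2,4,5,6,7,8,11,13,15,16,17}
((W ∩ Y) ∪ Y) △ (Z ∪ W) = {2,3,4,5,9,10,11,12,17}
W^c = {3,8,9,10,12,14,17}
X ∖ W = {3,8,9,10,14,17}
W^c ∖ (X ∖ W) = {12}
2 ∈ ((W ∩ Y) ∪ Y) △ (Z ∪ W) but 2 ∉ W^c ∖ (X ∖ W), so the inclusion fails.

No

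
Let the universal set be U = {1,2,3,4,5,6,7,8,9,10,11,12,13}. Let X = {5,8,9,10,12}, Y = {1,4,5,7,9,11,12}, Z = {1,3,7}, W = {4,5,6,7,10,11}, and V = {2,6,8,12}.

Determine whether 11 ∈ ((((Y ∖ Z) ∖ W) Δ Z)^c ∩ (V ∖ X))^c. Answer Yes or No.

Yes

11 ∈ Y and 11 ∉ Z, so 11 ∈ Y ∖ Z
11 ∈ (Y ∖ Z) and 11 ∈ W, so 11 ∉ (Y ∖ Z) ∖ W
11 ∉ ((Y ∖ Z) ∖ W) and 11 ∉ Z, so 11 ∉ ((Y ∖ Z) ∖ W) Δ Z
11 ∈ (((Y ∖ Z) ∖ W) Δ Z)^c since 11 ∉ (((Y ∖ Z) ∖ W) Δ Z)
11 ∉ V and 11 ∉ X, so 11 ∉ V ∖ X
11 ∈ (((Y ∖ Z) ∖ W) Δ Z)^c and 11 ∉ (V ∖ X), so 11 ∉ (((Y ∖ Z) ∖ W) Δ Z)^c ∩ (V ∖ X)
11 ∈ ((((Y ∖ Z) ∖ W) Δ Z)^c ∩ (V ∖ X))^c since 11 ∉ ((((Y ∖ Z) ∖ W) Δ Z)^c ∩ (V ∖ X))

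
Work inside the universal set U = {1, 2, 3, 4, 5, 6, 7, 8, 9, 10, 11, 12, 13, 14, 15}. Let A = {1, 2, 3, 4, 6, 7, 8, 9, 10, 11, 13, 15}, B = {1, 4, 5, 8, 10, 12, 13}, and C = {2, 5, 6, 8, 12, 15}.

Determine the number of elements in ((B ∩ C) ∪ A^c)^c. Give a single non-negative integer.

11

B ∩ C = {5, 8, 12}
A^c = {5, 12, 14}
(B ∩ C) ∪ A^c = {5, 8, 12, 14}
((B ∩ C) ∪ A^c)^c = {1, 2, 3, 4, 6, 7, 9, 10, 11, 13, 15}
|((B ∩ C) ∪ A^c)^c| = 11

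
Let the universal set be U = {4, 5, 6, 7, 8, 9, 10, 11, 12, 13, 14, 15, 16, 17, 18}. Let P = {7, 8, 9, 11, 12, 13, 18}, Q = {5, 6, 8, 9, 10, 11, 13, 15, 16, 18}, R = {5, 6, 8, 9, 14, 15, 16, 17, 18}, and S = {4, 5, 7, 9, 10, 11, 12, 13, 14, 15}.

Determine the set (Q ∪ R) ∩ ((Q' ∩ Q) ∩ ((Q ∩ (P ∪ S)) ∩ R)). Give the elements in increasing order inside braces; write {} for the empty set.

Q ∪ R = {5, 6, 8, 9, 10, 11, 13, 14, 15, 16, 17, 18}
Q' = {4, 7, 12, 14, 17}
Q' ∩ Q = {}
P ∪ S = {4, 5, 7, 8, 9, 10, 11, 12, 13, 14, 15, 18}
Q ∩ (P ∪ S) = {5, 8, 9, 10, 11, 13, 15, 18}
(Q ∩ (P ∪ S)) ∩ R = {5, 8, 9, 15, 18}
(Q' ∩ Q) ∩ ((Q ∩ (P ∪ S)) ∩ R) = {}
(Q ∪ R) ∩ ((Q' ∩ Q) ∩ ((Q ∩ (P ∪ S)) ∩ R)) = {}

{}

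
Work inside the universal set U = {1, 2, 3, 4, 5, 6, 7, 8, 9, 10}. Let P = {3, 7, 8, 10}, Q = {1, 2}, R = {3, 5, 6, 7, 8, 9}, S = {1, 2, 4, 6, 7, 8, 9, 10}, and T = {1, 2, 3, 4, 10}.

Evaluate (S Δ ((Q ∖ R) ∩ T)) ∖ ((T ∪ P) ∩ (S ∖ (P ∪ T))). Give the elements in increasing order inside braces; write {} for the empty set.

Q ∖ R = {1, 2}
(Q ∖ R) ∩ T = {1, 2}
S Δ ((Q ∖ R) ∩ T) = {4, 6, 7, 8, 9, 10}
T ∪ P = {1, 2, 3, 4, 7, 8, 10}
P ∪ T = {1, 2, 3, 4, 7, 8, 10}
S ∖ (P ∪ T) = {6, 9}
(T ∪ P) ∩ (S ∖ (P ∪ T)) = {}
(S Δ ((Q ∖ R) ∩ T)) ∖ ((T ∪ P) ∩ (S ∖ (P ∪ T))) = {4, 6, 7, 8, 9, 10}

{4, 6, 7, 8, 9, 10}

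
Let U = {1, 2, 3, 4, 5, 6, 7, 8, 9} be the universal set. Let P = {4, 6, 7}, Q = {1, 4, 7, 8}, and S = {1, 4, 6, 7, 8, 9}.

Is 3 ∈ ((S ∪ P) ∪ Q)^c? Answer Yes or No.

3 ∉ S and 3 ∉ P, so 3 ∉ S ∪ P
3 ∉ (S ∪ P) and 3 ∉ Q, so 3 ∉ (S ∪ P) ∪ Q
3 ∈ ((S ∪ P) ∪ Q)^c since 3 ∉ ((S ∪ P) ∪ Q)

Yes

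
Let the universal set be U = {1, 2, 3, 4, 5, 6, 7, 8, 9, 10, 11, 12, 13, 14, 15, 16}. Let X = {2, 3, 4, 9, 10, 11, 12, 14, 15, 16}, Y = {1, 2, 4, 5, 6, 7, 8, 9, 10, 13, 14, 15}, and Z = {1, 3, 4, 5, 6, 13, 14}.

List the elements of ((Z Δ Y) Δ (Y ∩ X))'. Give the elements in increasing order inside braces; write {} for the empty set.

Z Δ Y = {2, 3, 7, 8, 9, 10, 15}
Y ∩ X = {2, 4, 9, 10, 14, 15}
(Z Δ Y) Δ (Y ∩ X) = {3, 4, 7, 8, 14}
((Z Δ Y) Δ (Y ∩ X))' = {1, 2, 5, 6, 9, 10, 11, 12, 13, 15, 16}

{1, 2, 5, 6, 9, 10, 11, 12, 13, 15, 16}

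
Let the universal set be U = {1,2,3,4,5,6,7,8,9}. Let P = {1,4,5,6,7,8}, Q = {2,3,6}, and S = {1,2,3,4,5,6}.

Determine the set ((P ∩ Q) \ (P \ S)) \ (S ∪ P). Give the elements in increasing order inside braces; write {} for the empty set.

P ∩ Q = {6}
P \ S = {7,8}
(P ∩ Q) \ (P \ S) = {6}
S ∪ P = {1,2,3,4,5,6,7,8}
((P ∩ Q) \ (P \ S)) \ (S ∪ P) = {}

{}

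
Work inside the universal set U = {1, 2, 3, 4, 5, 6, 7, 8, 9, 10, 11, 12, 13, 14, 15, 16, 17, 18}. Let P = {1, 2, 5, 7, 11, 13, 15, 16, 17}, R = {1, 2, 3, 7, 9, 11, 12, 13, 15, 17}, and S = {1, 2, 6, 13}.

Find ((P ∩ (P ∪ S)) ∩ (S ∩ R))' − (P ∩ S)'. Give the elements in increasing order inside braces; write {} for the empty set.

P ∪ S = {1, 2, 5, 6, 7, 11, 13, 15, 16, 17}
P ∩ (P ∪ S) = {1, 2, 5, 7, 11, 13, 15, 16, 17}
S ∩ R = {1, 2, 13}
(P ∩ (P ∪ S)) ∩ (S ∩ R) = {1, 2, 13}
((P ∩ (P ∪ S)) ∩ (S ∩ R))' = {3, 4, 5, 6, 7, 8, 9, 10, 11, 12, 14, 15, 16, 17, 18}
P ∩ S = {1, 2, 13}
(P ∩ S)' = {3, 4, 5, 6, 7, 8, 9, 10, 11, 12, 14, 15, 16, 17, 18}
((P ∩ (P ∪ S)) ∩ (S ∩ R))' − (P ∩ S)' = {}

{}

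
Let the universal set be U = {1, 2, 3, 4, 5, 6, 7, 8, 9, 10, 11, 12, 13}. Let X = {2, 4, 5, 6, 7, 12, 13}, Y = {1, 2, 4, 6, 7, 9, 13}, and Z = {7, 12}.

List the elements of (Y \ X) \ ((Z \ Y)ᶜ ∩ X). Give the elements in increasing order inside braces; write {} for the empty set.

{1, 9}

Y \ X = {1, 9}
Z \ Y = {12}
(Z \ Y)ᶜ = {1, 2, 3, 4, 5, 6, 7, 8, 9, 10, 11, 13}
(Z \ Y)ᶜ ∩ X = {2, 4, 5, 6, 7, 13}
(Y \ X) \ ((Z \ Y)ᶜ ∩ X) = {1, 9}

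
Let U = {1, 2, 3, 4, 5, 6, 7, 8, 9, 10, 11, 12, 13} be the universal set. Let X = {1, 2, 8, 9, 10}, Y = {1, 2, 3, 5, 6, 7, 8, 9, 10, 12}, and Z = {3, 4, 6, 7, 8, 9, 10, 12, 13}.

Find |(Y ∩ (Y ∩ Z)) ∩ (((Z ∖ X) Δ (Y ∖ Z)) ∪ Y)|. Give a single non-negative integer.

Y ∩ Z = {3, 6, 7, 8, 9, 10, 12}
Y ∩ (Y ∩ Z) = {3, 6, 7, 8, 9, 10, 12}
Z ∖ X = {3, 4, 6, 7, 12, 13}
Y ∖ Z = {1, 2, 5}
(Z ∖ X) Δ (Y ∖ Z) = {1, 2, 3, 4, 5, 6, 7, 12, 13}
((Z ∖ X) Δ (Y ∖ Z)) ∪ Y = {1, 2, 3, 4, 5, 6, 7, 8, 9, 10, 12, 13}
(Y ∩ (Y ∩ Z)) ∩ (((Z ∖ X) Δ (Y ∖ Z)) ∪ Y) = {3, 6, 7, 8, 9, 10, 12}
|(Y ∩ (Y ∩ Z)) ∩ (((Z ∖ X) Δ (Y ∖ Z)) ∪ Y)| = 7

7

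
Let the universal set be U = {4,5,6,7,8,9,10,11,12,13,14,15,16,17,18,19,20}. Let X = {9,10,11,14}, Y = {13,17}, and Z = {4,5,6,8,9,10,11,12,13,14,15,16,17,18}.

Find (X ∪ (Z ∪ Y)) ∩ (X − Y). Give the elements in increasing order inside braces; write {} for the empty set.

Z ∪ Y = {4,5,6,8,9,10,11,12,13,14,15,16,17,18}
X ∪ (Z ∪ Y) = {4,5,6,8,9,10,11,12,13,14,15,16,17,18}
X − Y = {9,10,11,14}
(X ∪ (Z ∪ Y)) ∩ (X − Y) = {9,10,11,14}

{9,10,11,14}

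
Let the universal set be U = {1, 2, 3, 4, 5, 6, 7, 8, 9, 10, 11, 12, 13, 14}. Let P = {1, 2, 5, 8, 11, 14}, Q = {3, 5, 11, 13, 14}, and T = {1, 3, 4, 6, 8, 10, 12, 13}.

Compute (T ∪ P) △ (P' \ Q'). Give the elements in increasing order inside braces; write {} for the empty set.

T ∪ P = {1, 2, 3, 4, 5, 6, 8, 10, 11, 12, 13, 14}
P' = {3, 4, 6, 7, 9, 10, 12, 13}
Q' = {1, 2, 4, 6, 7, 8, 9, 10, 12}
P' \ Q' = {3, 13}
(T ∪ P) △ (P' \ Q') = {1, 2, 4, 5, 6, 8, 10, 11, 12, 14}

{1, 2, 4, 5, 6, 8, 10, 11, 12, 14}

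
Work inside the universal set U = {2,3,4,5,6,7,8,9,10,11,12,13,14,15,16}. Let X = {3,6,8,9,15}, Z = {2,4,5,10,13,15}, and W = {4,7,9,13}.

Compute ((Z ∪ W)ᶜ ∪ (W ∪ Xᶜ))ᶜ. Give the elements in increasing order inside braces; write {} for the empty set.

Z ∪ W = {2,4,5,7,9,10,13,15}
(Z ∪ W)ᶜ = {3,6,8,11,12,14,16}
Xᶜ = {2,4,5,7,10,11,12,13,14,16}
W ∪ Xᶜ = {2,4,5,7,9,10,11,12,13,14,16}
(Z ∪ W)ᶜ ∪ (W ∪ Xᶜ) = {2,3,4,5,6,7,8,9,10,11,12,13,14,16}
((Z ∪ W)ᶜ ∪ (W ∪ Xᶜ))ᶜ = {15}

{15}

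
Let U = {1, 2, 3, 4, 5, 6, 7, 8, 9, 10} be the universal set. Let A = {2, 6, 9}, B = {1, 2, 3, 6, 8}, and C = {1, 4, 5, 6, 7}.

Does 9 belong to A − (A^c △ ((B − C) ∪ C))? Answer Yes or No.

Yes

9 ∈ A, so 9 ∉ A^c
9 ∉ B and 9 ∉ C, so 9 ∉ B − C
9 ∉ (B − C) and 9 ∉ C, so 9 ∉ (B − C) ∪ C
9 ∉ A^c and 9 ∉ ((B − C) ∪ C), so 9 ∉ A^c △ ((B − C) ∪ C)
9 ∈ A and 9 ∉ (A^c △ ((B − C) ∪ C)), so 9 ∈ A − (A^c △ ((B − C) ∪ C))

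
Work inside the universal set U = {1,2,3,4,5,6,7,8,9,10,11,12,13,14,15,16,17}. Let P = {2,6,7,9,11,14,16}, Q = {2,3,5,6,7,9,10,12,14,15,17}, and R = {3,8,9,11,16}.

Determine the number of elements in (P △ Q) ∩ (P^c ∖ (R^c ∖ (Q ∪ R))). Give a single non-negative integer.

P △ Q = {3,5,10,11,12,15,16,17}
P^c = {1,3,4,5,8,10,12,13,15,17}
R^c = {1,2,4,5,6,7,10,12,13,14,15,17}
Q ∪ R = {2,3,5,6,7,8,9,10,11,12,14,15,16,17}
R^c ∖ (Q ∪ R) = {1,4,13}
P^c ∖ (R^c ∖ (Q ∪ R)) = {3,5,8,10,12,15,17}
(P △ Q) ∩ (P^c ∖ (R^c ∖ (Q ∪ R))) = {3,5,10,12,15,17}
|(P △ Q) ∩ (P^c ∖ (R^c ∖ (Q ∪ R)))| = 6

6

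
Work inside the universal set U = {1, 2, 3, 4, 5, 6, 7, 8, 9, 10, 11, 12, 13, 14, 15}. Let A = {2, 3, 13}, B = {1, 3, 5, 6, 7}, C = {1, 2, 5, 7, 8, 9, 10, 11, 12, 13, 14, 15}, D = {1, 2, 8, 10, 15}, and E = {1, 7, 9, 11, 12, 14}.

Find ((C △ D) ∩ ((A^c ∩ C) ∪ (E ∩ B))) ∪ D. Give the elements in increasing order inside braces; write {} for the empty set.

{1, 2, 5, 7, 8, 9, 10, 11, 12, 14, 15}

C △ D = {5, 7, 9, 11, 12, 13, 14}
A^c = {1, 4, 5, 6, 7, 8, 9, 10, 11, 12, 14, 15}
A^c ∩ C = {1, 5, 7, 8, 9, 10, 11, 12, 14, 15}
E ∩ B = {1, 7}
(A^c ∩ C) ∪ (E ∩ B) = {1, 5, 7, 8, 9, 10, 11, 12, 14, 15}
(C △ D) ∩ ((A^c ∩ C) ∪ (E ∩ B)) = {5, 7, 9, 11, 12, 14}
((C △ D) ∩ ((A^c ∩ C) ∪ (E ∩ B))) ∪ D = {1, 2, 5, 7, 8, 9, 10, 11, 12, 14, 15}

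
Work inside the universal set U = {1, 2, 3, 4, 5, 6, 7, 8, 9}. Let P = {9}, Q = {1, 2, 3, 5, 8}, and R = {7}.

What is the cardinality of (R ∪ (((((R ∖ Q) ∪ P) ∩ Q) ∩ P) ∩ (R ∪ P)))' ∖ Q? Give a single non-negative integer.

R ∖ Q = {7}
(R ∖ Q) ∪ P = {7, 9}
((R ∖ Q) ∪ P) ∩ Q = {}
(((R ∖ Q) ∪ P) ∩ Q) ∩ P = {}
R ∪ P = {7, 9}
((((R ∖ Q) ∪ P) ∩ Q) ∩ P) ∩ (R ∪ P) = {}
R ∪ (((((R ∖ Q) ∪ P) ∩ Q) ∩ P) ∩ (R ∪ P)) = {7}
(R ∪ (((((R ∖ Q) ∪ P) ∩ Q) ∩ P) ∩ (R ∪ P)))' = {1, 2, 3, 4, 5, 6, 8, 9}
(R ∪ (((((R ∖ Q) ∪ P) ∩ Q) ∩ P) ∩ (R ∪ P)))' ∖ Q = {4, 6, 9}
|(R ∪ (((((R ∖ Q) ∪ P) ∩ Q) ∩ P) ∩ (R ∪ P)))' ∖ Q| = 3

3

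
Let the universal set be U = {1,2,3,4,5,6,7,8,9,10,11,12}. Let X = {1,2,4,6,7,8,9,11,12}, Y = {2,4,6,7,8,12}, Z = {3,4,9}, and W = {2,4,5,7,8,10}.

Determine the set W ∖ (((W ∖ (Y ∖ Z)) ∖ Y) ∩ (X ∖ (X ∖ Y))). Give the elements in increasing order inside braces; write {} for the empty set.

Y ∖ Z = {2,6,7,8,12}
W ∖ (Y ∖ Z) = {4,5,10}
(W ∖ (Y ∖ Z)) ∖ Y = {5,10}
X ∖ Y = {1,9,11}
X ∖ (X ∖ Y) = {2,4,6,7,8,12}
((W ∖ (Y ∖ Z)) ∖ Y) ∩ (X ∖ (X ∖ Y)) = {}
W ∖ (((W ∖ (Y ∖ Z)) ∖ Y) ∩ (X ∖ (X ∖ Y))) = {2,4,5,7,8,10}

{2,4,5,7,8,10}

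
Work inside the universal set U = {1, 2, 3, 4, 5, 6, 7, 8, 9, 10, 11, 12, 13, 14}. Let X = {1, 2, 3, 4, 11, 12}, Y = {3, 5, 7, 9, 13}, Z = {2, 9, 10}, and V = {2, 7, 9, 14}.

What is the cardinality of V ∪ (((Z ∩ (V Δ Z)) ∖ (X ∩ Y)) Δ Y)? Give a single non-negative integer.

V Δ Z = {7, 10, 14}
Z ∩ (V Δ Z) = {10}
X ∩ Y = {3}
(Z ∩ (V Δ Z)) ∖ (X ∩ Y) = {10}
((Z ∩ (V Δ Z)) ∖ (X ∩ Y)) Δ Y = {3, 5, 7, 9, 10, 13}
V ∪ (((Z ∩ (V Δ Z)) ∖ (X ∩ Y)) Δ Y) = {2, 3, 5, 7, 9, 10, 13, 14}
|V ∪ (((Z ∩ (V Δ Z)) ∖ (X ∩ Y)) Δ Y)| = 8

8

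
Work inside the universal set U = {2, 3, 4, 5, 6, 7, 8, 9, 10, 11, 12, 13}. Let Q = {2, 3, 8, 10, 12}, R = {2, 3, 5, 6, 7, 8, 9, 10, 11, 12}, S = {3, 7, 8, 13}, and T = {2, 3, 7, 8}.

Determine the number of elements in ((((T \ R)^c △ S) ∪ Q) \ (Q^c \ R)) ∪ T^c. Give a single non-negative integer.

T \ R = {}
(T \ R)^c = {2, 3, 4, 5, 6, 7, 8, 9, 10, 11, 12, 13}
(T \ R)^c △ S = {2, 4, 5, 6, 9, 10, 11, 12}
((T \ R)^c △ S) ∪ Q = {2, 3, 4, 5, 6, 8, 9, 10, 11, 12}
Q^c = {4, 5, 6, 7, 9, 11, 13}
Q^c \ R = {4, 13}
(((T \ R)^c △ S) ∪ Q) \ (Q^c \ R) = {2, 3, 5, 6, 8, 9, 10, 11, 12}
T^c = {4, 5, 6, 9, 10, 11, 12, 13}
((((T \ R)^c △ S) ∪ Q) \ (Q^c \ R)) ∪ T^c = {2, 3, 4, 5, 6, 8, 9, 10, 11, 12, 13}
|((((T \ R)^c △ S) ∪ Q) \ (Q^c \ R)) ∪ T^c| = 11

11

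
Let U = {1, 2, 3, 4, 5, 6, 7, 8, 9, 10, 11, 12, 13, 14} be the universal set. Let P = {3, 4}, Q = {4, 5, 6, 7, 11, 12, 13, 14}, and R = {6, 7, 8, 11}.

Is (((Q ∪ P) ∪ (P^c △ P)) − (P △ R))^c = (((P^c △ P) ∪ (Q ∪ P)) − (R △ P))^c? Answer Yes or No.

Yes

Q ∪ P = {3, 4, 5, 6, 7, 11, 12, 13, 14}
P^c = {1, 2, 5, 6, 7, 8, 9, 10, 11, 12, 13, 14}
P^c △ P = {1, 2, 3, 4, 5, 6, 7, 8, 9, 10, 11, 12, 13, 14}
(Q ∪ P) ∪ (P^c △ P) = {1, 2, 3, 4, 5, 6, 7, 8, 9, 10, 11, 12, 13, 14}
P △ R = {3, 4, 6, 7, 8, 11}
((Q ∪ P) ∪ (P^c △ P)) − (P △ R) = {1, 2, 5, 9, 10, 12, 13, 14}
(((Q ∪ P) ∪ (P^c △ P)) − (P △ R))^c = {3, 4, 6, 7, 8, 11}
(P^c △ P) ∪ (Q ∪ P) = {1, 2, 3, 4, 5, 6, 7, 8, 9, 10, 11, 12, 13, 14}
R △ P = {3, 4, 6, 7, 8, 11}
((P^c △ P) ∪ (Q ∪ P)) − (R △ P) = {1, 2, 5, 9, 10, 12, 13, 14}
(((P^c △ P) ∪ (Q ∪ P)) − (R △ P))^c = {3, 4, 6, 7, 8, 11}
Both equal {3, 4, 6, 7, 8, 11}, so (((Q ∪ P) ∪ (P^c △ P)) − (P △ R))^c = (((P^c △ P) ∪ (Q ∪ P)) − (R △ P))^c.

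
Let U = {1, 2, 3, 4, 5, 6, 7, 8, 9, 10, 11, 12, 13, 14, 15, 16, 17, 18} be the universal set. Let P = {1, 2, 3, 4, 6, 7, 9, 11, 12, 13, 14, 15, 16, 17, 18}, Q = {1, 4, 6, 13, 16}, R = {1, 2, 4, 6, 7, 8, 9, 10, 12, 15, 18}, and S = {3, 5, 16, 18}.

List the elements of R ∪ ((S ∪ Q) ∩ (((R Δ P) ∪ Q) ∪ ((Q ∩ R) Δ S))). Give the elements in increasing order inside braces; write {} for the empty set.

{1, 2, 3, 4, 5, 6, 7, 8, 9, 10, 12, 13, 15, 16, 18}

S ∪ Q = {1, 3, 4, 5, 6, 13, 16, 18}
R Δ P = {3, 8, 10, 11, 13, 14, 16, 17}
(R Δ P) ∪ Q = {1, 3, 4, 6, 8, 10, 11, 13, 14, 16, 17}
Q ∩ R = {1, 4, 6}
(Q ∩ R) Δ S = {1, 3, 4, 5, 6, 16, 18}
((R Δ P) ∪ Q) ∪ ((Q ∩ R) Δ S) = {1, 3, 4, 5, 6, 8, 10, 11, 13, 14, 16, 17, 18}
(S ∪ Q) ∩ (((R Δ P) ∪ Q) ∪ ((Q ∩ R) Δ S)) = {1, 3, 4, 5, 6, 13, 16, 18}
R ∪ ((S ∪ Q) ∩ (((R Δ P) ∪ Q) ∪ ((Q ∩ R) Δ S))) = {1, 2, 3, 4, 5, 6, 7, 8, 9, 10, 12, 13, 15, 16, 18}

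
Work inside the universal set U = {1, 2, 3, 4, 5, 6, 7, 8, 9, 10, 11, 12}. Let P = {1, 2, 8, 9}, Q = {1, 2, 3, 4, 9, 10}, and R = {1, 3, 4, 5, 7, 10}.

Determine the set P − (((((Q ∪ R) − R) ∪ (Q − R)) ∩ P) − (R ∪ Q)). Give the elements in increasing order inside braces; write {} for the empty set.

{1, 2, 8, 9}

Q ∪ R = {1, 2, 3, 4, 5, 7, 9, 10}
(Q ∪ R) − R = {2, 9}
Q − R = {2, 9}
((Q ∪ R) − R) ∪ (Q − R) = {2, 9}
(((Q ∪ R) − R) ∪ (Q − R)) ∩ P = {2, 9}
R ∪ Q = {1, 2, 3, 4, 5, 7, 9, 10}
((((Q ∪ R) − R) ∪ (Q − R)) ∩ P) − (R ∪ Q) = {}
P − (((((Q ∪ R) − R) ∪ (Q − R)) ∩ P) − (R ∪ Q)) = {1, 2, 8, 9}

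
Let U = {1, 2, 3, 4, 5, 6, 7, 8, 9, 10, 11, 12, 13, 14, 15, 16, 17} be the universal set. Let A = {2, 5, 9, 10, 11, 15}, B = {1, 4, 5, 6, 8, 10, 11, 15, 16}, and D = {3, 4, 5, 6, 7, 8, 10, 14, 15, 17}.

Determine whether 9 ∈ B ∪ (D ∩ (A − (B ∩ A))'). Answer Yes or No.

9 ∉ B and 9 ∈ A, so 9 ∉ B ∩ A
9 ∈ A and 9 ∉ (B ∩ A), so 9 ∈ A − (B ∩ A)
9 ∉ (A − (B ∩ A))' since 9 ∈ (A − (B ∩ A))
9 ∉ D and 9 ∉ (A − (B ∩ A))', so 9 ∉ D ∩ (A − (B ∩ A))'
9 ∉ B and 9 ∉ (D ∩ (A − (B ∩ A))'), so 9 ∉ B ∪ (D ∩ (A − (B ∩ A))')

No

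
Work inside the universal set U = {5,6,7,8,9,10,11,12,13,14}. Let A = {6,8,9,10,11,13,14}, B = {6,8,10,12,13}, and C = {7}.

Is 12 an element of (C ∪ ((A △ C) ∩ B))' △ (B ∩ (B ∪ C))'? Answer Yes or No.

12 ∉ A and 12 ∉ C, so 12 ∉ A △ C
12 ∉ (A △ C) and 12 ∈ B, so 12 ∉ (A △ C) ∩ B
12 ∉ C and 12 ∉ ((A △ C) ∩ B), so 12 ∉ C ∪ ((A △ C) ∩ B)
12 ∈ (C ∪ ((A △ C) ∩ B))' since 12 ∉ (C ∪ ((A △ C) ∩ B))
12 ∈ B and 12 ∉ C, so 12 ∈ B ∪ C
12 ∈ B and 12 ∈ (B ∪ C), so 12 ∈ B ∩ (B ∪ C)
12 ∉ (B ∩ (B ∪ C))' since 12 ∈ (B ∩ (B ∪ C))
12 ∈ (C ∪ ((A △ C) ∩ B))' and 12 ∉ (B ∩ (B ∪ C))', so 12 ∈ (C ∪ ((A △ C) ∩ B))' △ (B ∩ (B ∪ C))'

Yes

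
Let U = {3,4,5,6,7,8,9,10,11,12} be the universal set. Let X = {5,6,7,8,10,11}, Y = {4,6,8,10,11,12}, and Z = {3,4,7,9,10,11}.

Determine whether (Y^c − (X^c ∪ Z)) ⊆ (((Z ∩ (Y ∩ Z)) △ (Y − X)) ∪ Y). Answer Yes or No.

Y^c = {3,5,7,9}
X^c = {3,4,9,12}
X^c ∪ Z = {3,4,7,9,10,11,12}
Y^c − (X^c ∪ Z) = {5}
Y ∩ Z = {4,10,11}
Z ∩ (Y ∩ Z) = {4,10,11}
Y − X = {4,12}
(Z ∩ (Y ∩ Z)) △ (Y − X) = {10,11,12}
((Z ∩ (Y ∩ Z)) △ (Y − X)) ∪ Y = {4,6,8,10,11,12}
5 ∈ Y^c − (X^c ∪ Z) but 5 ∉ ((Z ∩ (Y ∩ Z)) △ (Y − X)) ∪ Y, so the inclusion fails.

No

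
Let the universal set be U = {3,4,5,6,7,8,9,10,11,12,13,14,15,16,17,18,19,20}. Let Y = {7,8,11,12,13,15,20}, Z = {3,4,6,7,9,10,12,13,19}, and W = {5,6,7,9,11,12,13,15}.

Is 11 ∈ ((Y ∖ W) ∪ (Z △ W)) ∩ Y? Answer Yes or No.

Yes

11 ∈ Y and 11 ∈ W, so 11 ∉ Y ∖ W
11 ∉ Z and 11 ∈ W, so 11 ∈ Z △ W
11 ∉ (Y ∖ W) and 11 ∈ (Z △ W), so 11 ∈ (Y ∖ W) ∪ (Z △ W)
11 ∈ ((Y ∖ W) ∪ (Z △ W)) and 11 ∈ Y, so 11 ∈ ((Y ∖ W) ∪ (Z △ W)) ∩ Y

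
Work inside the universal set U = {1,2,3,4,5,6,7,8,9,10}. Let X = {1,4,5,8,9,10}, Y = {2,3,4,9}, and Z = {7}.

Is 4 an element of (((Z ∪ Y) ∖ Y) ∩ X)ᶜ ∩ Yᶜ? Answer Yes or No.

No

4 ∉ Z and 4 ∈ Y, so 4 ∈ Z ∪ Y
4 ∈ (Z ∪ Y) and 4 ∈ Y, so 4 ∉ (Z ∪ Y) ∖ Y
4 ∉ ((Z ∪ Y) ∖ Y) and 4 ∈ X, so 4 ∉ ((Z ∪ Y) ∖ Y) ∩ X
4 ∈ (((Z ∪ Y) ∖ Y) ∩ X)ᶜ since 4 ∉ (((Z ∪ Y) ∖ Y) ∩ X)
4 ∈ Y, so 4 ∉ Yᶜ
4 ∈ (((Z ∪ Y) ∖ Y) ∩ X)ᶜ and 4 ∉ Yᶜ, so 4 ∉ (((Z ∪ Y) ∖ Y) ∩ X)ᶜ ∩ Yᶜ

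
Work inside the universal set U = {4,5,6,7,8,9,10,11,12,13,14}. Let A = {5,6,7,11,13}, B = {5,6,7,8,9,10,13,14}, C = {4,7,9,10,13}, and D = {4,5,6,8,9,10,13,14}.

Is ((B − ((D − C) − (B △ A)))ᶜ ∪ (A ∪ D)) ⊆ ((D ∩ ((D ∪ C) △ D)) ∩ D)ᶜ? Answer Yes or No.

Yes

D − C = {5,6,8,14}
B △ A = {8,9,10,11,14}
(D − C) − (B △ A) = {5,6}
B − ((D − C) − (B △ A)) = {7,8,9,10,13,14}
(B − ((D − C) − (B △ A)))ᶜ = {4,5,6,11,12}
A ∪ D = {4,5,6,7,8,9,10,11,13,14}
(B − ((D − C) − (B △ A)))ᶜ ∪ (A ∪ D) = {4,5,6,7,8,9,10,11,12,13,14}
D ∪ C = {4,5,6,7,8,9,10,13,14}
(D ∪ C) △ D = {7}
D ∩ ((D ∪ C) △ D) = {}
(D ∩ ((D ∪ C) △ D)) ∩ D = {}
((D ∩ ((D ∪ C) △ D)) ∩ D)ᶜ = {4,5,6,7,8,9,10,11,12,13,14}
Every element of {4,5,6,7,8,9,10,11,12,13,14} is in {4,5,6,7,8,9,10,11,12,13,14}, so (B − ((D − C) − (B △ A)))ᶜ ∪ (A ∪ D) ⊆ ((D ∩ ((D ∪ C) △ D)) ∩ D)ᶜ.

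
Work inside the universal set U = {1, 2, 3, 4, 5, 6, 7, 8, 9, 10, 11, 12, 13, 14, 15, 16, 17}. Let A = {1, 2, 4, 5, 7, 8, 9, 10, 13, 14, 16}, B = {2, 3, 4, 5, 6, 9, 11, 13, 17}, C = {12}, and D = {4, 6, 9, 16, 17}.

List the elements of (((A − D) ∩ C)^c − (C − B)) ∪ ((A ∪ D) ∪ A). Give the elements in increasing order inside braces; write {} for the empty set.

{1, 2, 3, 4, 5, 6, 7, 8, 9, 10, 11, 13, 14, 15, 16, 17}

A − D = {1, 2, 5, 7, 8, 10, 13, 14}
(A − D) ∩ C = {}
((A − D) ∩ C)^c = {1, 2, 3, 4, 5, 6, 7, 8, 9, 10, 11, 12, 13, 14, 15, 16, 17}
C − B = {12}
((A − D) ∩ C)^c − (C − B) = {1, 2, 3, 4, 5, 6, 7, 8, 9, 10, 11, 13, 14, 15, 16, 17}
A ∪ D = {1, 2, 4, 5, 6, 7, 8, 9, 10, 13, 14, 16, 17}
(A ∪ D) ∪ A = {1, 2, 4, 5, 6, 7, 8, 9, 10, 13, 14, 16, 17}
(((A − D) ∩ C)^c − (C − B)) ∪ ((A ∪ D) ∪ A) = {1, 2, 3, 4, 5, 6, 7, 8, 9, 10, 11, 13, 14, 15, 16, 17}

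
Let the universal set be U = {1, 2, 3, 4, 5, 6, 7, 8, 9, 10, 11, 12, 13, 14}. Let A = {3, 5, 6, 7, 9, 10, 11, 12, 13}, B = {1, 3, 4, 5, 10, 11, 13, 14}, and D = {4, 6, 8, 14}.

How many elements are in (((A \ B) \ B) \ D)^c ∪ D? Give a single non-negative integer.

11

A \ B = {6, 7, 9, 12}
(A \ B) \ B = {6, 7, 9, 12}
((A \ B) \ B) \ D = {7, 9, 12}
(((A \ B) \ B) \ D)^c = {1, 2, 3, 4, 5, 6, 8, 10, 11, 13, 14}
(((A \ B) \ B) \ D)^c ∪ D = {1, 2, 3, 4, 5, 6, 8, 10, 11, 13, 14}
|(((A \ B) \ B) \ D)^c ∪ D| = 11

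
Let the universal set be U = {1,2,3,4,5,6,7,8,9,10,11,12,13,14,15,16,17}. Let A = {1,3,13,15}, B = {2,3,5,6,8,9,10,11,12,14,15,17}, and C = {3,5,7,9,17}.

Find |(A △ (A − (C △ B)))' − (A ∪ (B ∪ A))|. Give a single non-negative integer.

C △ B = {2,6,7,8,10,11,12,14,15}
A − (C △ B) = {1,3,13}
A △ (A − (C △ B)) = {15}
(A △ (A − (C △ B)))' = {1,2,3,4,5,6,7,8,9,10,11,12,13,14,16,17}
B ∪ A = {1,2,3,5,6,8,9,10,11,12,13,14,15,17}
A ∪ (B ∪ A) = {1,2,3,5,6,8,9,10,11,12,13,14,15,17}
(A △ (A − (C △ B)))' − (A ∪ (B ∪ A)) = {4,7,16}
|(A △ (A − (C △ B)))' − (A ∪ (B ∪ A))| = 3

3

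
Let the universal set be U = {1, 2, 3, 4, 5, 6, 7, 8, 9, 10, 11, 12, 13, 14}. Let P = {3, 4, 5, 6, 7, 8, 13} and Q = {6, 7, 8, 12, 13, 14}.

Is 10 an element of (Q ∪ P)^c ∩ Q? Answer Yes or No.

No

10 ∉ Q and 10 ∉ P, so 10 ∉ Q ∪ P
10 ∈ (Q ∪ P)^c since 10 ∉ (Q ∪ P)
10 ∈ (Q ∪ P)^c and 10 ∉ Q, so 10 ∉ (Q ∪ P)^c ∩ Q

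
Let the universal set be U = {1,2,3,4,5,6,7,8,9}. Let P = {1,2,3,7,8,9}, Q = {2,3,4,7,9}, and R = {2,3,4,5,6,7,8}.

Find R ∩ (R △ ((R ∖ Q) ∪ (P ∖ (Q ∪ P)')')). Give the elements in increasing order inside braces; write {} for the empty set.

{2,3,7}

R ∖ Q = {5,6,8}
Q ∪ P = {1,2,3,4,7,8,9}
(Q ∪ P)' = {5,6}
P ∖ (Q ∪ P)' = {1,2,3,7,8,9}
(P ∖ (Q ∪ P)')' = {4,5,6}
(R ∖ Q) ∪ (P ∖ (Q ∪ P)')' = {4,5,6,8}
R △ ((R ∖ Q) ∪ (P ∖ (Q ∪ P)')') = {2,3,7}
R ∩ (R △ ((R ∖ Q) ∪ (P ∖ (Q ∪ P)')')) = {2,3,7}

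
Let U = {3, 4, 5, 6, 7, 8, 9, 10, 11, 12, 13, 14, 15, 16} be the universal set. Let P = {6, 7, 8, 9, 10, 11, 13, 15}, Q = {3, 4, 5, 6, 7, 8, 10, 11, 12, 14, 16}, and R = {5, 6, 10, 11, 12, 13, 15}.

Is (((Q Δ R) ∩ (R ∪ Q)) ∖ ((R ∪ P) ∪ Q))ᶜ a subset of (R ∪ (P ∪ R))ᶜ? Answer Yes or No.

Q Δ R = {3, 4, 7, 8, 13, 14, 15, 16}
R ∪ Q = {3, 4, 5, 6, 7, 8, 10, 11, 12, 13, 14, 15, 16}
(Q Δ R) ∩ (R ∪ Q) = {3, 4, 7, 8, 13, 14, 15, 16}
R ∪ P = {5, 6, 7, 8, 9, 10, 11, 12, 13, 15}
(R ∪ P) ∪ Q = {3, 4, 5, 6, 7, 8, 9, 10, 11, 12, 13, 14, 15, 16}
((Q Δ R) ∩ (R ∪ Q)) ∖ ((R ∪ P) ∪ Q) = {}
(((Q Δ R) ∩ (R ∪ Q)) ∖ ((R ∪ P) ∪ Q))ᶜ = {3, 4, 5, 6, 7, 8, 9, 10, 11, 12, 13, 14, 15, 16}
P ∪ R = {5, 6, 7, 8, 9, 10, 11, 12, 13, 15}
R ∪ (P ∪ R) = {5, 6, 7, 8, 9, 10, 11, 12, 13, 15}
(R ∪ (P ∪ R))ᶜ = {3, 4, 14, 16}
5 ∈ (((Q Δ R) ∩ (R ∪ Q)) ∖ ((R ∪ P) ∪ Q))ᶜ but 5 ∉ (R ∪ (P ∪ R))ᶜ, so the inclusion fails.

No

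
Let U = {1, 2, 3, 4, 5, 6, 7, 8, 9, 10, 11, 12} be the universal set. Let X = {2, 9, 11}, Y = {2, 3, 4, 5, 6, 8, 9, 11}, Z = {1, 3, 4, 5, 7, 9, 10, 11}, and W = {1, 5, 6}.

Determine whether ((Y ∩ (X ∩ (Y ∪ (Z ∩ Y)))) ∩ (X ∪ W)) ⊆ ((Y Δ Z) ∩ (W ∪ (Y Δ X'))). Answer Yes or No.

No

Z ∩ Y = {3, 4, 5, 9, 11}
Y ∪ (Z ∩ Y) = {2, 3, 4, 5, 6, 8, 9, 11}
X ∩ (Y ∪ (Z ∩ Y)) = {2, 9, 11}
Y ∩ (X ∩ (Y ∪ (Z ∩ Y))) = {2, 9, 11}
X ∪ W = {1, 2, 5, 6, 9, 11}
(Y ∩ (X ∩ (Y ∪ (Z ∩ Y)))) ∩ (X ∪ W) = {2, 9, 11}
Y Δ Z = {1, 2, 6, 7, 8, 10}
X' = {1, 3, 4, 5, 6, 7, 8, 10, 12}
Y Δ X' = {1, 2, 7, 9, 10, 11, 12}
W ∪ (Y Δ X') = {1, 2, 5, 6, 7, 9, 10, 11, 12}
(Y Δ Z) ∩ (W ∪ (Y Δ X')) = {1, 2, 6, 7, 10}
9 ∈ (Y ∩ (X ∩ (Y ∪ (Z ∩ Y)))) ∩ (X ∪ W) but 9 ∉ (Y Δ Z) ∩ (W ∪ (Y Δ X')), so the inclusion fails.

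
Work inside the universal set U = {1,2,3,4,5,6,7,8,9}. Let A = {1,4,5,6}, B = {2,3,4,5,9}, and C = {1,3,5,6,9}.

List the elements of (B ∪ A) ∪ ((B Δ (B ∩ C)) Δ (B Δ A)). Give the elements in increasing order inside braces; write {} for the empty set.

B ∪ A = {1,2,3,4,5,6,9}
B ∩ C = {3,5,9}
B Δ (B ∩ C) = {2,4}
B Δ A = {1,2,3,6,9}
(B Δ (B ∩ C)) Δ (B Δ A) = {1,3,4,6,9}
(B ∪ A) ∪ ((B Δ (B ∩ C)) Δ (B Δ A)) = {1,2,3,4,5,6,9}

{1,2,3,4,5,6,9}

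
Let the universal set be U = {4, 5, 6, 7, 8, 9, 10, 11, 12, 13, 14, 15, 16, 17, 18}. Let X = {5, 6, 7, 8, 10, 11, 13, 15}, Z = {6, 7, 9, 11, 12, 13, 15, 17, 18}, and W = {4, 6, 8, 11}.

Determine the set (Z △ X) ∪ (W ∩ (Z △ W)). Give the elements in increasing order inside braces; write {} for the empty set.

Z △ X = {5, 8, 9, 10, 12, 17, 18}
Z △ W = {4, 7, 8, 9, 12, 13, 15, 17, 18}
W ∩ (Z △ W) = {4, 8}
(Z △ X) ∪ (W ∩ (Z △ W)) = {4, 5, 8, 9, 10, 12, 17, 18}

{4, 5, 8, 9, 10, 12, 17, 18}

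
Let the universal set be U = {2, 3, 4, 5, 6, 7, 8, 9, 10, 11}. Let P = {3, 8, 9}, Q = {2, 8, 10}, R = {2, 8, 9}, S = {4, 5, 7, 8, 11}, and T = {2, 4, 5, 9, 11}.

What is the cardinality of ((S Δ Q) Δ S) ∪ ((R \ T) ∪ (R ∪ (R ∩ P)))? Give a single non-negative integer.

S Δ Q = {2, 4, 5, 7, 10, 11}
(S Δ Q) Δ S = {2, 8, 10}
R \ T = {8}
R ∩ P = {8, 9}
R ∪ (R ∩ P) = {2, 8, 9}
(R \ T) ∪ (R ∪ (R ∩ P)) = {2, 8, 9}
((S Δ Q) Δ S) ∪ ((R \ T) ∪ (R ∪ (R ∩ P))) = {2, 8, 9, 10}
|((S Δ Q) Δ S) ∪ ((R \ T) ∪ (R ∪ (R ∩ P)))| = 4

4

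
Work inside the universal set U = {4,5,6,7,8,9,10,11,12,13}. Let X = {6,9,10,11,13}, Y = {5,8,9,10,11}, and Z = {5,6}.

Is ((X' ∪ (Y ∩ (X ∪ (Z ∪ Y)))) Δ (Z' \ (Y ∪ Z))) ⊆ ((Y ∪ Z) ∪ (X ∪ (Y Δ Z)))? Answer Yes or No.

Yes

X' = {4,5,7,8,12}
Z ∪ Y = {5,6,8,9,10,11}
X ∪ (Z ∪ Y) = {5,6,8,9,10,11,13}
Y ∩ (X ∪ (Z ∪ Y)) = {5,8,9,10,11}
X' ∪ (Y ∩ (X ∪ (Z ∪ Y))) = {4,5,7,8,9,10,11,12}
Z' = {4,7,8,9,10,11,12,13}
Y ∪ Z = {5,6,8,9,10,11}
Z' \ (Y ∪ Z) = {4,7,12,13}
(X' ∪ (Y ∩ (X ∪ (Z ∪ Y)))) Δ (Z' \ (Y ∪ Z)) = {5,8,9,10,11,13}
Y Δ Z = {6,8,9,10,11}
X ∪ (Y Δ Z) = {6,8,9,10,11,13}
(Y ∪ Z) ∪ (X ∪ (Y Δ Z)) = {5,6,8,9,10,11,13}
Every element of {5,8,9,10,11,13} is in {5,6,8,9,10,11,13}, so (X' ∪ (Y ∩ (X ∪ (Z ∪ Y)))) Δ (Z' \ (Y ∪ Z)) ⊆ (Y ∪ Z) ∪ (X ∪ (Y Δ Z)).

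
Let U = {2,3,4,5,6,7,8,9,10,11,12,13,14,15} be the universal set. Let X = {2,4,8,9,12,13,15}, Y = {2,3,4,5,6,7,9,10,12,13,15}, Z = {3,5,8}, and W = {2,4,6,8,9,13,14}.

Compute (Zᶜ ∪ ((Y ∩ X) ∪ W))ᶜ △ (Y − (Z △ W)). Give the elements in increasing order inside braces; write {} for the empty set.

{3,5,7,10,12,15}

Zᶜ = {2,4,6,7,9,10,11,12,13,14,15}
Y ∩ X = {2,4,9,12,13,15}
(Y ∩ X) ∪ W = {2,4,6,8,9,12,13,14,15}
Zᶜ ∪ ((Y ∩ X) ∪ W) = {2,4,6,7,8,9,10,11,12,13,14,15}
(Zᶜ ∪ ((Y ∩ X) ∪ W))ᶜ = {3,5}
Z △ W = {2,3,4,5,6,9,13,14}
Y − (Z △ W) = {7,10,12,15}
(Zᶜ ∪ ((Y ∩ X) ∪ W))ᶜ △ (Y − (Z △ W)) = {3,5,7,10,12,15}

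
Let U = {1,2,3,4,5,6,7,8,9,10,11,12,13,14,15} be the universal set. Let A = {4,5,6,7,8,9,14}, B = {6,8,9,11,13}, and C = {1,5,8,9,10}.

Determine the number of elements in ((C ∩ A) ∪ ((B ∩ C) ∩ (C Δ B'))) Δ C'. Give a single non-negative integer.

C ∩ A = {5,8,9}
B ∩ C = {8,9}
B' = {1,2,3,4,5,7,10,12,14,15}
C Δ B' = {2,3,4,7,8,9,12,14,15}
(B ∩ C) ∩ (C Δ B') = {8,9}
(C ∩ A) ∪ ((B ∩ C) ∩ (C Δ B')) = {5,8,9}
C' = {2,3,4,6,7,11,12,13,14,15}
((C ∩ A) ∪ ((B ∩ C) ∩ (C Δ B'))) Δ C' = {2,3,4,5,6,7,8,9,11,12,13,14,15}
|((C ∩ A) ∪ ((B ∩ C) ∩ (C Δ B'))) Δ C'| = 13

13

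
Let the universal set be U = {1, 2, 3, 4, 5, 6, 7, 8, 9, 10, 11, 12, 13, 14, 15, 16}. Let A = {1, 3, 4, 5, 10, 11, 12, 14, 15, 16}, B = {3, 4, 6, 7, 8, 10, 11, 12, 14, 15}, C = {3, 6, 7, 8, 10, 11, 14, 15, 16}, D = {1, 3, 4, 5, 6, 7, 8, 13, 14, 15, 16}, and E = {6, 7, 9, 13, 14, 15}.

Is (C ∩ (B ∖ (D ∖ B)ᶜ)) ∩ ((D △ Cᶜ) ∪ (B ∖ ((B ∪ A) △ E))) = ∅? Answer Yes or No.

Yes

D ∖ B = {1, 5, 13, 16}
(D ∖ B)ᶜ = {2, 3, 4, 6, 7, 8, 9, 10, 11, 12, 14, 15}
B ∖ (D ∖ B)ᶜ = {}
C ∩ (B ∖ (D ∖ B)ᶜ) = {}
Cᶜ = {1, 2, 4, 5, 9, 12, 13}
D △ Cᶜ = {2, 3, 6, 7, 8, 9, 12, 14, 15, 16}
B ∪ A = {1, 3, 4, 5, 6, 7, 8, 10, 11, 12, 14, 15, 16}
(B ∪ A) △ E = {1, 3, 4, 5, 8, 9, 10, 11, 12, 13, 16}
B ∖ ((B ∪ A) △ E) = {6, 7, 14, 15}
(D △ Cᶜ) ∪ (B ∖ ((B ∪ A) △ E)) = {2, 3, 6, 7, 8, 9, 12, 14, 15, 16}
{} and {2, 3, 6, 7, 8, 9, 12, 14, 15, 16} share no elements.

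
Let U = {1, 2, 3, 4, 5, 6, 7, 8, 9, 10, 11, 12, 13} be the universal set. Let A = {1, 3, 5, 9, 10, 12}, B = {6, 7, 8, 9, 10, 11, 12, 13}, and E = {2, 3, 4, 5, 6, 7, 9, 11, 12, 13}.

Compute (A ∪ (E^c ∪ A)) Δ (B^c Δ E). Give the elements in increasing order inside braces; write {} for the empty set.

E^c = {1, 8, 10}
E^c ∪ A = {1, 3, 5, 8, 9, 10, 12}
A ∪ (E^c ∪ A) = {1, 3, 5, 8, 9, 10, 12}
B^c = {1, 2, 3, 4, 5}
B^c Δ E = {1, 6, 7, 9, 11, 12, 13}
(A ∪ (E^c ∪ A)) Δ (B^c Δ E) = {3, 5, 6, 7, 8, 10, 11, 13}

{3, 5, 6, 7, 8, 10, 11, 13}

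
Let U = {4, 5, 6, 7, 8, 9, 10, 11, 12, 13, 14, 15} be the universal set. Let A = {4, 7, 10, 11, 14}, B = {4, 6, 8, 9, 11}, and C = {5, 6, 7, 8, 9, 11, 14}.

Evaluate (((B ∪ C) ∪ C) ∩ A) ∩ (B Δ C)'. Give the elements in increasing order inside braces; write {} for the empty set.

{11}

B ∪ C = {4, 5, 6, 7, 8, 9, 11, 14}
(B ∪ C) ∪ C = {4, 5, 6, 7, 8, 9, 11, 14}
((B ∪ C) ∪ C) ∩ A = {4, 7, 11, 14}
B Δ C = {4, 5, 7, 14}
(B Δ C)' = {6, 8, 9, 10, 11, 12, 13, 15}
(((B ∪ C) ∪ C) ∩ A) ∩ (B Δ C)' = {11}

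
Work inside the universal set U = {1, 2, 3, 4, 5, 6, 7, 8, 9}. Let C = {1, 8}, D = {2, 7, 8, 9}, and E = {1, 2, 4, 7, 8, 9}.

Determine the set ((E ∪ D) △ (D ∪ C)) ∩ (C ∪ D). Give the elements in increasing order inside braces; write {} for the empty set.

E ∪ D = {1, 2, 4, 7, 8, 9}
D ∪ C = {1, 2, 7, 8, 9}
(E ∪ D) △ (D ∪ C) = {4}
C ∪ D = {1, 2, 7, 8, 9}
((E ∪ D) △ (D ∪ C)) ∩ (C ∪ D) = {}

{}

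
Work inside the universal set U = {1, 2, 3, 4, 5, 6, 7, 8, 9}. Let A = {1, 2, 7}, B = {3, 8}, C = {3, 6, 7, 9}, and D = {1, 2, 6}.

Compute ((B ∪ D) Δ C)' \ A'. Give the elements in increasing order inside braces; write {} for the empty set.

B ∪ D = {1, 2, 3, 6, 8}
(B ∪ D) Δ C = {1, 2, 7, 8, 9}
((B ∪ D) Δ C)' = {3, 4, 5, 6}
A' = {3, 4, 5, 6, 8, 9}
((B ∪ D) Δ C)' \ A' = {}

{}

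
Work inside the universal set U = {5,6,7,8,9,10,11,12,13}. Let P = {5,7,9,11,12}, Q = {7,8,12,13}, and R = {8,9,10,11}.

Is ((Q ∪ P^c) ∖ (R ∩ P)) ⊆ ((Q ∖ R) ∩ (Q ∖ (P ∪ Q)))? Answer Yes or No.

P^c = {6,8,10,13}
Q ∪ P^c = {6,7,8,10,12,13}
R ∩ P = {9,11}
(Q ∪ P^c) ∖ (R ∩ P) = {6,7,8,10,12,13}
Q ∖ R = {7,12,13}
P ∪ Q = {5,7,8,9,11,12,13}
Q ∖ (P ∪ Q) = {}
(Q ∖ R) ∩ (Q ∖ (P ∪ Q)) = {}
6 ∈ (Q ∪ P^c) ∖ (R ∩ P) but 6 ∉ (Q ∖ R) ∩ (Q ∖ (P ∪ Q)), so the inclusion fails.

No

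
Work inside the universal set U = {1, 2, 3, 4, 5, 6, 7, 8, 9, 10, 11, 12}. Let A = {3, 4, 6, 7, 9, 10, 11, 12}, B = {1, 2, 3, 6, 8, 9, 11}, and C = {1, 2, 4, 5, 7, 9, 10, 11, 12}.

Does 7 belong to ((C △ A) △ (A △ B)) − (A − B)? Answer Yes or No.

No

7 ∈ C and 7 ∈ A, so 7 ∉ C △ A
7 ∈ A and 7 ∉ B, so 7 ∈ A △ B
7 ∉ (C △ A) and 7 ∈ (A △ B), so 7 ∈ (C △ A) △ (A △ B)
7 ∈ A and 7 ∉ B, so 7 ∈ A − B
7 ∈ ((C △ A) △ (A △ B)) and 7 ∈ (A − B), so 7 ∉ ((C △ A) △ (A △ B)) − (A − B)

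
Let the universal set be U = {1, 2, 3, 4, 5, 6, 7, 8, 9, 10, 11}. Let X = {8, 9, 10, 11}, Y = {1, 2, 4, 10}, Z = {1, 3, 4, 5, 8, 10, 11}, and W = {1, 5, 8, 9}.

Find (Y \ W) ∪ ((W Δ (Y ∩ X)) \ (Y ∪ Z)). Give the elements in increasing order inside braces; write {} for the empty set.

Y \ W = {2, 4, 10}
Y ∩ X = {10}
W Δ (Y ∩ X) = {1, 5, 8, 9, 10}
Y ∪ Z = {1, 2, 3, 4, 5, 8, 10, 11}
(W Δ (Y ∩ X)) \ (Y ∪ Z) = {9}
(Y \ W) ∪ ((W Δ (Y ∩ X)) \ (Y ∪ Z)) = {2, 4, 9, 10}

{2, 4, 9, 10}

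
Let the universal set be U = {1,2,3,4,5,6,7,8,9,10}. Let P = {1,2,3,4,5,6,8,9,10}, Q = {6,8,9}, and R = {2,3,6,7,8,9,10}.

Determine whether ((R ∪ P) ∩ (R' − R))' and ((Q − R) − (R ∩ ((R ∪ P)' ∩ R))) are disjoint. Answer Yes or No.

Yes

R ∪ P = {1,2,3,4,5,6,7,8,9,10}
R' = {1,4,5}
R' − R = {1,4,5}
(R ∪ P) ∩ (R' − R) = {1,4,5}
((R ∪ P) ∩ (R' − R))' = {2,3,6,7,8,9,10}
Q − R = {}
(R ∪ P)' = {}
(R ∪ P)' ∩ R = {}
R ∩ ((R ∪ P)' ∩ R) = {}
(Q − R) − (R ∩ ((R ∪ P)' ∩ R)) = {}
{2,3,6,7,8,9,10} and {} share no elements.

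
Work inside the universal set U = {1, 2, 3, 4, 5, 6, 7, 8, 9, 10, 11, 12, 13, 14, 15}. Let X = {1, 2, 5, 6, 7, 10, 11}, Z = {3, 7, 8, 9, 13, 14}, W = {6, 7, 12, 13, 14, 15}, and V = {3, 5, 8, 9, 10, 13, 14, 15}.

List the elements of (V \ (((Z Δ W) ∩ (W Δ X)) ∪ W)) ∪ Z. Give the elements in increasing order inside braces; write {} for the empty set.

Z Δ W = {3, 6, 8, 9, 12, 15}
W Δ X = {1, 2, 5, 10, 11, 12, 13, 14, 15}
(Z Δ W) ∩ (W Δ X) = {12, 15}
((Z Δ W) ∩ (W Δ X)) ∪ W = {6, 7, 12, 13, 14, 15}
V \ (((Z Δ W) ∩ (W Δ X)) ∪ W) = {3, 5, 8, 9, 10}
(V \ (((Z Δ W) ∩ (W Δ X)) ∪ W)) ∪ Z = {3, 5, 7, 8, 9, 10, 13, 14}

{3, 5, 7, 8, 9, 10, 13, 14}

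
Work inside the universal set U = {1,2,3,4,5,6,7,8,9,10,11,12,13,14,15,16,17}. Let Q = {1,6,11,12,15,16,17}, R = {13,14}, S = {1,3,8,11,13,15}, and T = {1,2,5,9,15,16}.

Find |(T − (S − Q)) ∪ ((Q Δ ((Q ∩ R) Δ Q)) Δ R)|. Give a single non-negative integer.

8

S − Q = {3,8,13}
T − (S − Q) = {1,2,5,9,15,16}
Q ∩ R = {}
(Q ∩ R) Δ Q = {1,6,11,12,15,16,17}
Q Δ ((Q ∩ R) Δ Q) = {}
(Q Δ ((Q ∩ R) Δ Q)) Δ R = {13,14}
(T − (S − Q)) ∪ ((Q Δ ((Q ∩ R) Δ Q)) Δ R) = {1,2,5,9,13,14,15,16}
|(T − (S − Q)) ∪ ((Q Δ ((Q ∩ R) Δ Q)) Δ R)| = 8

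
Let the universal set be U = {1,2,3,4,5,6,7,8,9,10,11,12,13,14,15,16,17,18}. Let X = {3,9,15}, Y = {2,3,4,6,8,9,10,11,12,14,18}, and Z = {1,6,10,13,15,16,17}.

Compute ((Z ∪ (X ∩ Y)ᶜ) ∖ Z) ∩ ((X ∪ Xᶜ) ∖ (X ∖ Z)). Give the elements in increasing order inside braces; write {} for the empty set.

{2,4,5,7,8,11,12,14,18}

X ∩ Y = {3,9}
(X ∩ Y)ᶜ = {1,2,4,5,6,7,8,10,11,12,13,14,15,16,17,18}
Z ∪ (X ∩ Y)ᶜ = {1,2,4,5,6,7,8,10,11,12,13,14,15,16,17,18}
(Z ∪ (X ∩ Y)ᶜ) ∖ Z = {2,4,5,7,8,11,12,14,18}
Xᶜ = {1,2,4,5,6,7,8,10,11,12,13,14,16,17,18}
X ∪ Xᶜ = {1,2,3,4,5,6,7,8,9,10,11,12,13,14,15,16,17,18}
X ∖ Z = {3,9}
(X ∪ Xᶜ) ∖ (X ∖ Z) = {1,2,4,5,6,7,8,10,11,12,13,14,15,16,17,18}
((Z ∪ (X ∩ Y)ᶜ) ∖ Z) ∩ ((X ∪ Xᶜ) ∖ (X ∖ Z)) = {2,4,5,7,8,11,12,14,18}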